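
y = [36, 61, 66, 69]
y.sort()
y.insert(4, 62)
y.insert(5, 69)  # [36, 61, 66, 69, 62, 69]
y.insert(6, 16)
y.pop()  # 16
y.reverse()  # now [69, 62, 69, 66, 61, 36]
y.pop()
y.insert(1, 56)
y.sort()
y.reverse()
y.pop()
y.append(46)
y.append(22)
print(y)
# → [69, 69, 66, 62, 61, 46, 22]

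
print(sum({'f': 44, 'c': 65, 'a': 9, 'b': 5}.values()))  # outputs 123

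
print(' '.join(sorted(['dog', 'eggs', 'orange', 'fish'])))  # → dog eggs fish orange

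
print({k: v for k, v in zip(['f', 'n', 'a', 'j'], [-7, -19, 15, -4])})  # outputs {'f': -7, 'n': -19, 'a': 15, 'j': -4}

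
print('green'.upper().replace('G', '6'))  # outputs 6REEN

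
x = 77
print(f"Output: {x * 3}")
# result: Output: 231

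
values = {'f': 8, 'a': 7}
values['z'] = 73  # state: {'f': 8, 'a': 7, 'z': 73}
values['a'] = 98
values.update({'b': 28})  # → {'f': 8, 'a': 98, 'z': 73, 'b': 28}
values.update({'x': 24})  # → {'f': 8, 'a': 98, 'z': 73, 'b': 28, 'x': 24}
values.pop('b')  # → 28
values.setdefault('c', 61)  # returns 61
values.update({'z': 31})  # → {'f': 8, 'a': 98, 'z': 31, 'x': 24, 'c': 61}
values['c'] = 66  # {'f': 8, 'a': 98, 'z': 31, 'x': 24, 'c': 66}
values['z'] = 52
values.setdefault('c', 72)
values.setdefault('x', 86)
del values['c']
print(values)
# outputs {'f': 8, 'a': 98, 'z': 52, 'x': 24}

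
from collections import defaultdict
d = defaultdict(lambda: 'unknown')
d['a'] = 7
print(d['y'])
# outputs unknown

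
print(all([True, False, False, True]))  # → False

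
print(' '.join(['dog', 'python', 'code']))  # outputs dog python code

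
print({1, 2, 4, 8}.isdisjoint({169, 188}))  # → True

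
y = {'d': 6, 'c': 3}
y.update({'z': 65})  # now {'d': 6, 'c': 3, 'z': 65}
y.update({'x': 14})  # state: {'d': 6, 'c': 3, 'z': 65, 'x': 14}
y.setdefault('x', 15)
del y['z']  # {'d': 6, 'c': 3, 'x': 14}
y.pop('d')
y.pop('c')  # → 3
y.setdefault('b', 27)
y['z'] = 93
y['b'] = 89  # {'x': 14, 'b': 89, 'z': 93}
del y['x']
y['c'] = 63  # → {'b': 89, 'z': 93, 'c': 63}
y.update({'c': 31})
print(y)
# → {'b': 89, 'z': 93, 'c': 31}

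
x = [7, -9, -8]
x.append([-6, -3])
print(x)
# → [7, -9, -8, [-6, -3]]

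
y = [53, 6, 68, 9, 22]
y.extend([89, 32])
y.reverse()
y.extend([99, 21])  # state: [32, 89, 22, 9, 68, 6, 53, 99, 21]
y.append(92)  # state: [32, 89, 22, 9, 68, 6, 53, 99, 21, 92]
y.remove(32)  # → [89, 22, 9, 68, 6, 53, 99, 21, 92]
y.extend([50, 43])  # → [89, 22, 9, 68, 6, 53, 99, 21, 92, 50, 43]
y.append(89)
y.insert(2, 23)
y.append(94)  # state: [89, 22, 23, 9, 68, 6, 53, 99, 21, 92, 50, 43, 89, 94]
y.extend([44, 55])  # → [89, 22, 23, 9, 68, 6, 53, 99, 21, 92, 50, 43, 89, 94, 44, 55]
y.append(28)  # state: [89, 22, 23, 9, 68, 6, 53, 99, 21, 92, 50, 43, 89, 94, 44, 55, 28]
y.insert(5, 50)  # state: [89, 22, 23, 9, 68, 50, 6, 53, 99, 21, 92, 50, 43, 89, 94, 44, 55, 28]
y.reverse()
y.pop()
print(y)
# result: [28, 55, 44, 94, 89, 43, 50, 92, 21, 99, 53, 6, 50, 68, 9, 23, 22]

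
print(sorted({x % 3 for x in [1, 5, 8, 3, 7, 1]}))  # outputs [0, 1, 2]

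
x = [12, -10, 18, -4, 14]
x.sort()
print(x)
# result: [-10, -4, 12, 14, 18]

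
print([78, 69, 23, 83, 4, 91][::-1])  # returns [91, 4, 83, 23, 69, 78]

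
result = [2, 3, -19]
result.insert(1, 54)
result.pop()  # -19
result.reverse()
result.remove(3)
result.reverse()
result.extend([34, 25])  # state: [2, 54, 34, 25]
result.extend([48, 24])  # [2, 54, 34, 25, 48, 24]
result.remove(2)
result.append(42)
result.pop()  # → 42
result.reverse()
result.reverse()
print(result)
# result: [54, 34, 25, 48, 24]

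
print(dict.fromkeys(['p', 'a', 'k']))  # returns {'p': None, 'a': None, 'k': None}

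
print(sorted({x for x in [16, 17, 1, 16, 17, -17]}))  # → [-17, 1, 16, 17]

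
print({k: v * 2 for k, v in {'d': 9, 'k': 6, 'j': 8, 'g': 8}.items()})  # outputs {'d': 18, 'k': 12, 'j': 16, 'g': 16}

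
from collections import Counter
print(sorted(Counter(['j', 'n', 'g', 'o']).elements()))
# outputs ['g', 'j', 'n', 'o']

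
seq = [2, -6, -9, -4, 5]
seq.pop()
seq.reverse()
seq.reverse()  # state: [2, -6, -9, -4]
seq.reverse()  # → [-4, -9, -6, 2]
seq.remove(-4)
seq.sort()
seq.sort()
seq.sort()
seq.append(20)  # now [-9, -6, 2, 20]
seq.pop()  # 20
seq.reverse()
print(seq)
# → [2, -6, -9]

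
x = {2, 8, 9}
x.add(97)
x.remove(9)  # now {2, 8, 97}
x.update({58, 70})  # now {2, 8, 58, 70, 97}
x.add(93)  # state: {2, 8, 58, 70, 93, 97}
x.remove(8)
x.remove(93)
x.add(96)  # {2, 58, 70, 96, 97}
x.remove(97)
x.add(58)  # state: {2, 58, 70, 96}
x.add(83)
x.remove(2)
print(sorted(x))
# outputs [58, 70, 83, 96]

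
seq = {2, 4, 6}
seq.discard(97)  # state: {2, 4, 6}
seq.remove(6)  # {2, 4}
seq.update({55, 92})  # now {2, 4, 55, 92}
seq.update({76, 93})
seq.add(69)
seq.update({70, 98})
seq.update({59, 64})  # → {2, 4, 55, 59, 64, 69, 70, 76, 92, 93, 98}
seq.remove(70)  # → {2, 4, 55, 59, 64, 69, 76, 92, 93, 98}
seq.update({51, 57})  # {2, 4, 51, 55, 57, 59, 64, 69, 76, 92, 93, 98}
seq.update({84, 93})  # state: {2, 4, 51, 55, 57, 59, 64, 69, 76, 84, 92, 93, 98}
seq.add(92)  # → {2, 4, 51, 55, 57, 59, 64, 69, 76, 84, 92, 93, 98}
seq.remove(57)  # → {2, 4, 51, 55, 59, 64, 69, 76, 84, 92, 93, 98}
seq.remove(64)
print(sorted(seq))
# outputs [2, 4, 51, 55, 59, 69, 76, 84, 92, 93, 98]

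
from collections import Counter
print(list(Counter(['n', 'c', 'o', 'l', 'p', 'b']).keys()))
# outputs ['n', 'c', 'o', 'l', 'p', 'b']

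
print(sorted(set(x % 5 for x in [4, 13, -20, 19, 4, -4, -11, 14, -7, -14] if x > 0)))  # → [3, 4]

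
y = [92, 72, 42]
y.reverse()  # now [42, 72, 92]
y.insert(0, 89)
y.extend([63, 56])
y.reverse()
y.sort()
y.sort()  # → [42, 56, 63, 72, 89, 92]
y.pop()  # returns 92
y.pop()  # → 89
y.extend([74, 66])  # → [42, 56, 63, 72, 74, 66]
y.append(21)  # [42, 56, 63, 72, 74, 66, 21]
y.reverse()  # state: [21, 66, 74, 72, 63, 56, 42]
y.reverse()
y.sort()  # [21, 42, 56, 63, 66, 72, 74]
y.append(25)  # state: [21, 42, 56, 63, 66, 72, 74, 25]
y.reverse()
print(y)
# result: [25, 74, 72, 66, 63, 56, 42, 21]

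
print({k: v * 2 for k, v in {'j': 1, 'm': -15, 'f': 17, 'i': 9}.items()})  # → {'j': 2, 'm': -30, 'f': 34, 'i': 18}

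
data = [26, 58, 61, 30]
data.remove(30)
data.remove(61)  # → [26, 58]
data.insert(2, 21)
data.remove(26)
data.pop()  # 21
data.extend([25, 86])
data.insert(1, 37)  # [58, 37, 25, 86]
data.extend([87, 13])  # [58, 37, 25, 86, 87, 13]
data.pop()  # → 13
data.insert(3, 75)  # [58, 37, 25, 75, 86, 87]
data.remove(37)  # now [58, 25, 75, 86, 87]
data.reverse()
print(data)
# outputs [87, 86, 75, 25, 58]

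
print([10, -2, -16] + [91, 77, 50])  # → [10, -2, -16, 91, 77, 50]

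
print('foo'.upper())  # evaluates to FOO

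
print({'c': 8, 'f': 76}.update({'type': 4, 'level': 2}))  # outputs None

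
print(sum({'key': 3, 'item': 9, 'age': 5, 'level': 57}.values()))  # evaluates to 74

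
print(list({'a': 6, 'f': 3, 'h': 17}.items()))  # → [('a', 6), ('f', 3), ('h', 17)]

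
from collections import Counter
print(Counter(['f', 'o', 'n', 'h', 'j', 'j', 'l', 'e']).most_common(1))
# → [('j', 2)]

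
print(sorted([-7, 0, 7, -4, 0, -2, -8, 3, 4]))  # [-8, -7, -4, -2, 0, 0, 3, 4, 7]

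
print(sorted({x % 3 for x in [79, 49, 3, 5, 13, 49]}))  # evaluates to [0, 1, 2]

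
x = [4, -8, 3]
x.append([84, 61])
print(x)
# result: [4, -8, 3, [84, 61]]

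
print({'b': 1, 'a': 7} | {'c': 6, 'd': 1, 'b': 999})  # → {'b': 999, 'a': 7, 'c': 6, 'd': 1}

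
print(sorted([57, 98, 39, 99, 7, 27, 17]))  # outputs [7, 17, 27, 39, 57, 98, 99]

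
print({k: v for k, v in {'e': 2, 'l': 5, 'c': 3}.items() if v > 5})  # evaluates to {}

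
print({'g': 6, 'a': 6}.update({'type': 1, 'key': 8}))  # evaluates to None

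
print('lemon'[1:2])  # e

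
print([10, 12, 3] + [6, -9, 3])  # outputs [10, 12, 3, 6, -9, 3]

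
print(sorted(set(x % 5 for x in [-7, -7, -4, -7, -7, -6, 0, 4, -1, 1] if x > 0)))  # [1, 4]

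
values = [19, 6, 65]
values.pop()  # 65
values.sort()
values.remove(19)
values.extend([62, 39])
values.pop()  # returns 39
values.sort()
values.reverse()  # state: [62, 6]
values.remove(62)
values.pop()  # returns 6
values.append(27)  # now [27]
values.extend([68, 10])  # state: [27, 68, 10]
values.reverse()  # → [10, 68, 27]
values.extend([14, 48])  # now [10, 68, 27, 14, 48]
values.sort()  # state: [10, 14, 27, 48, 68]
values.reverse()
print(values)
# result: [68, 48, 27, 14, 10]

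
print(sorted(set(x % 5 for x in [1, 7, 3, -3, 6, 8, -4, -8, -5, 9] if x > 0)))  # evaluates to [1, 2, 3, 4]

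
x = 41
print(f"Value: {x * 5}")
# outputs Value: 205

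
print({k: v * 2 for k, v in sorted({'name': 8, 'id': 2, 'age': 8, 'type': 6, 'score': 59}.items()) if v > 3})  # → {'age': 16, 'name': 16, 'score': 118, 'type': 12}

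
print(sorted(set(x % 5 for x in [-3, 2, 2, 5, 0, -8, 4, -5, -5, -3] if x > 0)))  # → [0, 2, 4]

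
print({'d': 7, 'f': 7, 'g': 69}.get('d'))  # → 7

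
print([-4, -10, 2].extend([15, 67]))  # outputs None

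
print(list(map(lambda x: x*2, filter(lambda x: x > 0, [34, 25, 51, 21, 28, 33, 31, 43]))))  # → [68, 50, 102, 42, 56, 66, 62, 86]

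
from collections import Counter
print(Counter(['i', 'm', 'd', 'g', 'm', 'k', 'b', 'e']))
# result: Counter({'m': 2, 'i': 1, 'd': 1, 'g': 1, 'k': 1, 'b': 1, 'e': 1})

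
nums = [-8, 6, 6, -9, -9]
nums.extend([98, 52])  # [-8, 6, 6, -9, -9, 98, 52]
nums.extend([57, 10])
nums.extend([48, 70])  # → [-8, 6, 6, -9, -9, 98, 52, 57, 10, 48, 70]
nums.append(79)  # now [-8, 6, 6, -9, -9, 98, 52, 57, 10, 48, 70, 79]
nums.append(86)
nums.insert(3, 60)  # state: [-8, 6, 6, 60, -9, -9, 98, 52, 57, 10, 48, 70, 79, 86]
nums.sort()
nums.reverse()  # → [98, 86, 79, 70, 60, 57, 52, 48, 10, 6, 6, -8, -9, -9]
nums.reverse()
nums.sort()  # [-9, -9, -8, 6, 6, 10, 48, 52, 57, 60, 70, 79, 86, 98]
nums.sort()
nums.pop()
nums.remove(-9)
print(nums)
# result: [-9, -8, 6, 6, 10, 48, 52, 57, 60, 70, 79, 86]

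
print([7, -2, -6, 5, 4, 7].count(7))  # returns 2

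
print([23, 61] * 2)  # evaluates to [23, 61, 23, 61]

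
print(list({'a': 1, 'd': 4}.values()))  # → [1, 4]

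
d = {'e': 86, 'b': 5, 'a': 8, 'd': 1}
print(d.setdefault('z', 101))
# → 101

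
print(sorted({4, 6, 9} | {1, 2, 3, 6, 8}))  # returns [1, 2, 3, 4, 6, 8, 9]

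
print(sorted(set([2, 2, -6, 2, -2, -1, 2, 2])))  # [-6, -2, -1, 2]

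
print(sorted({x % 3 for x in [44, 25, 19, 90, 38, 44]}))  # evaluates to [0, 1, 2]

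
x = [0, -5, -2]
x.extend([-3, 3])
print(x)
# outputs [0, -5, -2, -3, 3]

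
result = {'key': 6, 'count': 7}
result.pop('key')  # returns 6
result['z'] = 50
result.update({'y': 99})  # {'count': 7, 'z': 50, 'y': 99}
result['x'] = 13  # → {'count': 7, 'z': 50, 'y': 99, 'x': 13}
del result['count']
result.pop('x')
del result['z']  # {'y': 99}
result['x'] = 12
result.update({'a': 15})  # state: {'y': 99, 'x': 12, 'a': 15}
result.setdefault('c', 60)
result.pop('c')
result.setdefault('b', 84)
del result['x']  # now {'y': 99, 'a': 15, 'b': 84}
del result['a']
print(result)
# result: {'y': 99, 'b': 84}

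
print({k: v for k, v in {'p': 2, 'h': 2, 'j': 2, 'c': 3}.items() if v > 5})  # {}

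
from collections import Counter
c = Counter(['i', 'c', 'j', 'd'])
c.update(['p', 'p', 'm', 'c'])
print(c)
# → Counter({'c': 2, 'p': 2, 'i': 1, 'j': 1, 'd': 1, 'm': 1})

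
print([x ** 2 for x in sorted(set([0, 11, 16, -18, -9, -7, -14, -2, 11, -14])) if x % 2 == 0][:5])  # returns [324, 196, 4, 0, 256]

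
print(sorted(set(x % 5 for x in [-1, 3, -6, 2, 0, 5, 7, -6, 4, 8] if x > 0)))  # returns [0, 2, 3, 4]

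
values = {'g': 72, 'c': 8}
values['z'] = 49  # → {'g': 72, 'c': 8, 'z': 49}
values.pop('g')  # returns 72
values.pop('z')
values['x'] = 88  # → {'c': 8, 'x': 88}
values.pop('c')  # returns 8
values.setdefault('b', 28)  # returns 28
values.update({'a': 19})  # {'x': 88, 'b': 28, 'a': 19}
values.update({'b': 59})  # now {'x': 88, 'b': 59, 'a': 19}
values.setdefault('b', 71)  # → 59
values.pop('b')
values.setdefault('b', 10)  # 10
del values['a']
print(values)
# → {'x': 88, 'b': 10}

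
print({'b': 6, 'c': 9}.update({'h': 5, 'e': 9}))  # None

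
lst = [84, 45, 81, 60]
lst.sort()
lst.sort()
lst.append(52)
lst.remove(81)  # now [45, 60, 84, 52]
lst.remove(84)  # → [45, 60, 52]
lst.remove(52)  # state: [45, 60]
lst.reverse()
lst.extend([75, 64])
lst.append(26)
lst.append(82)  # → [60, 45, 75, 64, 26, 82]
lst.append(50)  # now [60, 45, 75, 64, 26, 82, 50]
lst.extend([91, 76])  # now [60, 45, 75, 64, 26, 82, 50, 91, 76]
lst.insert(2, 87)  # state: [60, 45, 87, 75, 64, 26, 82, 50, 91, 76]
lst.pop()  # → 76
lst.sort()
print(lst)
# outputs [26, 45, 50, 60, 64, 75, 82, 87, 91]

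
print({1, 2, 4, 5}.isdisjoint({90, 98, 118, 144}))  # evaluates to True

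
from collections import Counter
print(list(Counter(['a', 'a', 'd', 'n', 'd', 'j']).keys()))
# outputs ['a', 'd', 'n', 'j']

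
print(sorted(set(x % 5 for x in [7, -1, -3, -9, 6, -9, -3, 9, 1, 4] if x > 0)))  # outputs [1, 2, 4]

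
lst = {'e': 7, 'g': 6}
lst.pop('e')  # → 7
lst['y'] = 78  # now {'g': 6, 'y': 78}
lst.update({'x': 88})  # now {'g': 6, 'y': 78, 'x': 88}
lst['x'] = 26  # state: {'g': 6, 'y': 78, 'x': 26}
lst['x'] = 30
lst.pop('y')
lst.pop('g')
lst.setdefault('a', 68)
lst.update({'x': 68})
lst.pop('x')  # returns 68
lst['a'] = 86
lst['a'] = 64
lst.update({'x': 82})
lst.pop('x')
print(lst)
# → {'a': 64}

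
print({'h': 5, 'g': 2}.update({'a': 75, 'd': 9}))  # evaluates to None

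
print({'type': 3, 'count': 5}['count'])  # 5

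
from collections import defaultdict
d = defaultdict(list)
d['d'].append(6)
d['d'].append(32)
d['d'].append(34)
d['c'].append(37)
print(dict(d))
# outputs {'d': [6, 32, 34], 'c': [37]}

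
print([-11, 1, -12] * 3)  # [-11, 1, -12, -11, 1, -12, -11, 1, -12]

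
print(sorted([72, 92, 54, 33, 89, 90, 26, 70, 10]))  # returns [10, 26, 33, 54, 70, 72, 89, 90, 92]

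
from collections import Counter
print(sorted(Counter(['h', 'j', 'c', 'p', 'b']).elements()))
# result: ['b', 'c', 'h', 'j', 'p']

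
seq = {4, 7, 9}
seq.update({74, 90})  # {4, 7, 9, 74, 90}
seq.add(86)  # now {4, 7, 9, 74, 86, 90}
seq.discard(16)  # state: {4, 7, 9, 74, 86, 90}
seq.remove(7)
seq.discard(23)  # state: {4, 9, 74, 86, 90}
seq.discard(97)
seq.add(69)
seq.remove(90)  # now {4, 9, 69, 74, 86}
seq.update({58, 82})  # {4, 9, 58, 69, 74, 82, 86}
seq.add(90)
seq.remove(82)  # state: {4, 9, 58, 69, 74, 86, 90}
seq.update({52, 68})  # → {4, 9, 52, 58, 68, 69, 74, 86, 90}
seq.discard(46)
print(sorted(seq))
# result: [4, 9, 52, 58, 68, 69, 74, 86, 90]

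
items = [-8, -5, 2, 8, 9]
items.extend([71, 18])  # [-8, -5, 2, 8, 9, 71, 18]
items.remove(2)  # [-8, -5, 8, 9, 71, 18]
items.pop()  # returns 18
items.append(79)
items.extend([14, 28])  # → [-8, -5, 8, 9, 71, 79, 14, 28]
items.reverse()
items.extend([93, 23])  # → [28, 14, 79, 71, 9, 8, -5, -8, 93, 23]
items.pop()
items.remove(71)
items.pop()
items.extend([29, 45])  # [28, 14, 79, 9, 8, -5, -8, 29, 45]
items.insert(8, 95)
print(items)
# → [28, 14, 79, 9, 8, -5, -8, 29, 95, 45]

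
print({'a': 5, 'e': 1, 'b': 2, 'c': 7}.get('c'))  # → 7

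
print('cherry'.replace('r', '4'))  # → che44y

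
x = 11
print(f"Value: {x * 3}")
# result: Value: 33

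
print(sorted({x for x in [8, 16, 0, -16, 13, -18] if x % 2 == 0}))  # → [-18, -16, 0, 8, 16]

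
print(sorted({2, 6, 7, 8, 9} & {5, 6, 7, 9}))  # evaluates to [6, 7, 9]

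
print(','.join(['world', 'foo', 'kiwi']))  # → world,foo,kiwi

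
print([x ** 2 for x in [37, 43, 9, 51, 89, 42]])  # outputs [1369, 1849, 81, 2601, 7921, 1764]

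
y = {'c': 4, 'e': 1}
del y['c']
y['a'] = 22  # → {'e': 1, 'a': 22}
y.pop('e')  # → 1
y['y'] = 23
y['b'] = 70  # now {'a': 22, 'y': 23, 'b': 70}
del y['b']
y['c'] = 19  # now {'a': 22, 'y': 23, 'c': 19}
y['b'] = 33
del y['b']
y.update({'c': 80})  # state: {'a': 22, 'y': 23, 'c': 80}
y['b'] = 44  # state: {'a': 22, 'y': 23, 'c': 80, 'b': 44}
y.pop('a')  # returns 22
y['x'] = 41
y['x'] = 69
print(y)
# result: {'y': 23, 'c': 80, 'b': 44, 'x': 69}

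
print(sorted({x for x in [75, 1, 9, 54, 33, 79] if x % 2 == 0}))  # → [54]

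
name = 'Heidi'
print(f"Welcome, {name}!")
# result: Welcome, Heidi!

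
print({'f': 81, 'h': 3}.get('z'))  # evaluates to None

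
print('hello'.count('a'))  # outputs 0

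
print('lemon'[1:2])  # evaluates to e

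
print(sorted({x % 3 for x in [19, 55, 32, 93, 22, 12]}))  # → [0, 1, 2]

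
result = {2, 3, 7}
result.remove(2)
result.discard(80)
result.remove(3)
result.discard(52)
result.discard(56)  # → {7}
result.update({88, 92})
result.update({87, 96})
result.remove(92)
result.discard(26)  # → {7, 87, 88, 96}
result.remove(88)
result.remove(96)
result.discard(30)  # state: {7, 87}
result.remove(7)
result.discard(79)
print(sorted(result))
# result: [87]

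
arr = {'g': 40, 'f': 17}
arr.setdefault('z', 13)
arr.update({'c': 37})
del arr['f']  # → {'g': 40, 'z': 13, 'c': 37}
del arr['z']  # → {'g': 40, 'c': 37}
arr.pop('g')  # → 40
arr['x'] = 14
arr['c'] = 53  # {'c': 53, 'x': 14}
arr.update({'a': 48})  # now {'c': 53, 'x': 14, 'a': 48}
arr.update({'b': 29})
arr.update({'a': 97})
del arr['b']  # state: {'c': 53, 'x': 14, 'a': 97}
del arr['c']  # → {'x': 14, 'a': 97}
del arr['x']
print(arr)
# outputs {'a': 97}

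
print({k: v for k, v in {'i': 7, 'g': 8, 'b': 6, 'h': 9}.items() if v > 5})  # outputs {'i': 7, 'g': 8, 'b': 6, 'h': 9}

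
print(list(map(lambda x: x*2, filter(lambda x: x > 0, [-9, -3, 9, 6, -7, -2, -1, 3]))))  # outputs [18, 12, 6]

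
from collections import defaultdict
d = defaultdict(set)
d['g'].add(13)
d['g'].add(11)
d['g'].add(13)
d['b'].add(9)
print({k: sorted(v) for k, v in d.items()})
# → {'g': [11, 13], 'b': [9]}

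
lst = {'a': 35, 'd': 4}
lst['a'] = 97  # {'a': 97, 'd': 4}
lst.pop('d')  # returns 4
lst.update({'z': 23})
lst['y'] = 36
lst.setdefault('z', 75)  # 23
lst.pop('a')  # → 97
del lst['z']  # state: {'y': 36}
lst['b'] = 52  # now {'y': 36, 'b': 52}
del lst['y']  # {'b': 52}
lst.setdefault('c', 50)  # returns 50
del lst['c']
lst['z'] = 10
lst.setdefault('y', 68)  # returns 68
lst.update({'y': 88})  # {'b': 52, 'z': 10, 'y': 88}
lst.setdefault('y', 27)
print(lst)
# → {'b': 52, 'z': 10, 'y': 88}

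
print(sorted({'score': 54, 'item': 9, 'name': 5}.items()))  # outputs [('item', 9), ('name', 5), ('score', 54)]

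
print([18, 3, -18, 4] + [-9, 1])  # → [18, 3, -18, 4, -9, 1]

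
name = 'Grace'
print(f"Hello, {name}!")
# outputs Hello, Grace!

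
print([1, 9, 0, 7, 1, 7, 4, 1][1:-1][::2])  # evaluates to [9, 7, 7]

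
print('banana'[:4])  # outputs bana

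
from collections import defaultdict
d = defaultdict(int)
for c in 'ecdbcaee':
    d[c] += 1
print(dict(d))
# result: {'e': 3, 'c': 2, 'd': 1, 'b': 1, 'a': 1}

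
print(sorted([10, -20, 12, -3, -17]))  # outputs [-20, -17, -3, 10, 12]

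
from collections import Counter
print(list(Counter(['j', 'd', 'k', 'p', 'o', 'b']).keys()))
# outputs ['j', 'd', 'k', 'p', 'o', 'b']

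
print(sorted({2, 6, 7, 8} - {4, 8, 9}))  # [2, 6, 7]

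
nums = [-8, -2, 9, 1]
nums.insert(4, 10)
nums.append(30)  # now [-8, -2, 9, 1, 10, 30]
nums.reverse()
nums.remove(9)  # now [30, 10, 1, -2, -8]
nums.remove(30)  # [10, 1, -2, -8]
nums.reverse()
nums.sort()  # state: [-8, -2, 1, 10]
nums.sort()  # [-8, -2, 1, 10]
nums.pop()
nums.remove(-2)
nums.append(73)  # [-8, 1, 73]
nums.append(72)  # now [-8, 1, 73, 72]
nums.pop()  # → 72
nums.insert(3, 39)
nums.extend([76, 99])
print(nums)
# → [-8, 1, 73, 39, 76, 99]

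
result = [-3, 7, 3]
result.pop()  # 3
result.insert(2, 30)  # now [-3, 7, 30]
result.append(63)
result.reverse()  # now [63, 30, 7, -3]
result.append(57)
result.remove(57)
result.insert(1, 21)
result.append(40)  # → [63, 21, 30, 7, -3, 40]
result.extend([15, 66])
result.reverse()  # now [66, 15, 40, -3, 7, 30, 21, 63]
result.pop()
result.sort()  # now [-3, 7, 15, 21, 30, 40, 66]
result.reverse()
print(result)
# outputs [66, 40, 30, 21, 15, 7, -3]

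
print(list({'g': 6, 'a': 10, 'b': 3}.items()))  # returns [('g', 6), ('a', 10), ('b', 3)]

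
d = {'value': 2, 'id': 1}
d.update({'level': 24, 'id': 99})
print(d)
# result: {'value': 2, 'id': 99, 'level': 24}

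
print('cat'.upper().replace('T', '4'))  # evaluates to CA4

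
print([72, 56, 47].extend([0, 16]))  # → None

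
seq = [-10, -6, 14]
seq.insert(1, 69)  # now [-10, 69, -6, 14]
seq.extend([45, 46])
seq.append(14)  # [-10, 69, -6, 14, 45, 46, 14]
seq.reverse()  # [14, 46, 45, 14, -6, 69, -10]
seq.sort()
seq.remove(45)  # [-10, -6, 14, 14, 46, 69]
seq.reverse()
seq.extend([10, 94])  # [69, 46, 14, 14, -6, -10, 10, 94]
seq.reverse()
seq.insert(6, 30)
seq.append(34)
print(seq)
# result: [94, 10, -10, -6, 14, 14, 30, 46, 69, 34]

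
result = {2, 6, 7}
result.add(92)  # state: {2, 6, 7, 92}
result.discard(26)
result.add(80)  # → {2, 6, 7, 80, 92}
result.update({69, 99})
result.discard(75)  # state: {2, 6, 7, 69, 80, 92, 99}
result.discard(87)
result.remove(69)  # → {2, 6, 7, 80, 92, 99}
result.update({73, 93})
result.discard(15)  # {2, 6, 7, 73, 80, 92, 93, 99}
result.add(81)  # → {2, 6, 7, 73, 80, 81, 92, 93, 99}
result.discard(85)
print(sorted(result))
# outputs [2, 6, 7, 73, 80, 81, 92, 93, 99]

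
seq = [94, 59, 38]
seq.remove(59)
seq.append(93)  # [94, 38, 93]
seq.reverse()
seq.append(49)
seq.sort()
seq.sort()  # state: [38, 49, 93, 94]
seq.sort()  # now [38, 49, 93, 94]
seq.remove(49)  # [38, 93, 94]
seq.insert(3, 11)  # [38, 93, 94, 11]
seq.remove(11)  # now [38, 93, 94]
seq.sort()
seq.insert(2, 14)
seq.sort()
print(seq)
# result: [14, 38, 93, 94]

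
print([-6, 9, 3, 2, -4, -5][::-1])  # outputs [-5, -4, 2, 3, 9, -6]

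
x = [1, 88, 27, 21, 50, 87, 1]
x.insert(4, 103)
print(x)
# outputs [1, 88, 27, 21, 103, 50, 87, 1]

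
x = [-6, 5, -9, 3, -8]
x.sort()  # [-9, -8, -6, 3, 5]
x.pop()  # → 5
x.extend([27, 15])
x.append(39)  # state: [-9, -8, -6, 3, 27, 15, 39]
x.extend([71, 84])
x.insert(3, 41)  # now [-9, -8, -6, 41, 3, 27, 15, 39, 71, 84]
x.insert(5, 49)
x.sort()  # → [-9, -8, -6, 3, 15, 27, 39, 41, 49, 71, 84]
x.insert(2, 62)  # [-9, -8, 62, -6, 3, 15, 27, 39, 41, 49, 71, 84]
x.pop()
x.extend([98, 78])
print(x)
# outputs [-9, -8, 62, -6, 3, 15, 27, 39, 41, 49, 71, 98, 78]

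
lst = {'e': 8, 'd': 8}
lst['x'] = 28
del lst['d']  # {'e': 8, 'x': 28}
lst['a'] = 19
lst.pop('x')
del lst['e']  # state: {'a': 19}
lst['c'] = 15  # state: {'a': 19, 'c': 15}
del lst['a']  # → {'c': 15}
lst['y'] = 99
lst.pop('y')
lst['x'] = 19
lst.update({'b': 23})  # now {'c': 15, 'x': 19, 'b': 23}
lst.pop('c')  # 15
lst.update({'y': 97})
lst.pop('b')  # 23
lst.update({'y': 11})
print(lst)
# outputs {'x': 19, 'y': 11}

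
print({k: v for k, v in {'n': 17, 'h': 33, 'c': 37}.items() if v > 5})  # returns {'n': 17, 'h': 33, 'c': 37}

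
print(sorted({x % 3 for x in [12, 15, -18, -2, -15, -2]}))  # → [0, 1]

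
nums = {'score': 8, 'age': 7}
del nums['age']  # {'score': 8}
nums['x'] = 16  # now {'score': 8, 'x': 16}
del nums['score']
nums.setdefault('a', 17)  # 17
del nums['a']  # {'x': 16}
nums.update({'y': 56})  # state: {'x': 16, 'y': 56}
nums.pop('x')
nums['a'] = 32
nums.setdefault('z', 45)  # 45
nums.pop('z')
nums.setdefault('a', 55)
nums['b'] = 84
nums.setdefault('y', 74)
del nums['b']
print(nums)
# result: {'y': 56, 'a': 32}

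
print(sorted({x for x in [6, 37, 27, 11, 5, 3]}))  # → [3, 5, 6, 11, 27, 37]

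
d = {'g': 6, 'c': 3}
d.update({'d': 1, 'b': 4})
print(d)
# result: {'g': 6, 'c': 3, 'd': 1, 'b': 4}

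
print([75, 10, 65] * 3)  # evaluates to [75, 10, 65, 75, 10, 65, 75, 10, 65]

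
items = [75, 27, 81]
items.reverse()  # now [81, 27, 75]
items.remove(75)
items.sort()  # [27, 81]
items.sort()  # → [27, 81]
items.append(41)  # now [27, 81, 41]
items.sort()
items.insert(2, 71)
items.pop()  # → 81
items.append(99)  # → [27, 41, 71, 99]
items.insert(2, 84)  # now [27, 41, 84, 71, 99]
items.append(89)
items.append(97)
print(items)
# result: [27, 41, 84, 71, 99, 89, 97]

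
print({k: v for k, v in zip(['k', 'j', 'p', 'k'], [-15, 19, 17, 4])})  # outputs {'k': 4, 'j': 19, 'p': 17}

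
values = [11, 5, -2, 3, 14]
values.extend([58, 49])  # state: [11, 5, -2, 3, 14, 58, 49]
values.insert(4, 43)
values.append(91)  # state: [11, 5, -2, 3, 43, 14, 58, 49, 91]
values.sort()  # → [-2, 3, 5, 11, 14, 43, 49, 58, 91]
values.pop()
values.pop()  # 58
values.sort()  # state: [-2, 3, 5, 11, 14, 43, 49]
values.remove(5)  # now [-2, 3, 11, 14, 43, 49]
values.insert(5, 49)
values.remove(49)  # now [-2, 3, 11, 14, 43, 49]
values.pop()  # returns 49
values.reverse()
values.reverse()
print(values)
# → [-2, 3, 11, 14, 43]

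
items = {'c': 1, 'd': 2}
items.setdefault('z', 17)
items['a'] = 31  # {'c': 1, 'd': 2, 'z': 17, 'a': 31}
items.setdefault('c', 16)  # 1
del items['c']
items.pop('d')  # 2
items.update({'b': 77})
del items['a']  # {'z': 17, 'b': 77}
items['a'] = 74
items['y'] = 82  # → {'z': 17, 'b': 77, 'a': 74, 'y': 82}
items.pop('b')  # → 77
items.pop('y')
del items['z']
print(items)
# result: {'a': 74}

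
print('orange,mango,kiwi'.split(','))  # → ['orange', 'mango', 'kiwi']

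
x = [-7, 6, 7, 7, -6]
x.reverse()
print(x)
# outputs [-6, 7, 7, 6, -7]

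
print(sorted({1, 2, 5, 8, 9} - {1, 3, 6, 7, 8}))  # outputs [2, 5, 9]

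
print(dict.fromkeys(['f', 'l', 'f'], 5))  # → {'f': 5, 'l': 5}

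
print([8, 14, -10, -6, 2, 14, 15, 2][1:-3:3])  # [14, 2]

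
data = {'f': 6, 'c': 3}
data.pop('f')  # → 6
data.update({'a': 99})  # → {'c': 3, 'a': 99}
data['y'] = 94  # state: {'c': 3, 'a': 99, 'y': 94}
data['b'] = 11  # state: {'c': 3, 'a': 99, 'y': 94, 'b': 11}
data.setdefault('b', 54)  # 11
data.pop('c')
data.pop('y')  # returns 94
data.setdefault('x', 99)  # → 99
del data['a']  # {'b': 11, 'x': 99}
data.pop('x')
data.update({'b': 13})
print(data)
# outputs {'b': 13}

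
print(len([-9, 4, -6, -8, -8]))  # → 5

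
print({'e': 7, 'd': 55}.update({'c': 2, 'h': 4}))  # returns None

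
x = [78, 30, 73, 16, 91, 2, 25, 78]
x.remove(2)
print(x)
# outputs [78, 30, 73, 16, 91, 25, 78]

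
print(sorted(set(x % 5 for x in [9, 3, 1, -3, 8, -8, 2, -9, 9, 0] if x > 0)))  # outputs [1, 2, 3, 4]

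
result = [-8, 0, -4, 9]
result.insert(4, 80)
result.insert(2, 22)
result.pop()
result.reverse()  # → [9, -4, 22, 0, -8]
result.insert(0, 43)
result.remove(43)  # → [9, -4, 22, 0, -8]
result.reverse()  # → [-8, 0, 22, -4, 9]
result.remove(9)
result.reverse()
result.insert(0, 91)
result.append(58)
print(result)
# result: [91, -4, 22, 0, -8, 58]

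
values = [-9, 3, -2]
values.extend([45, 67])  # [-9, 3, -2, 45, 67]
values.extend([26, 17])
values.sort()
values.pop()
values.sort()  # [-9, -2, 3, 17, 26, 45]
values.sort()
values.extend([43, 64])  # [-9, -2, 3, 17, 26, 45, 43, 64]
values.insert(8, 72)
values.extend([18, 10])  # [-9, -2, 3, 17, 26, 45, 43, 64, 72, 18, 10]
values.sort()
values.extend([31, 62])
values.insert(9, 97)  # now [-9, -2, 3, 10, 17, 18, 26, 43, 45, 97, 64, 72, 31, 62]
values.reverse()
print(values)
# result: [62, 31, 72, 64, 97, 45, 43, 26, 18, 17, 10, 3, -2, -9]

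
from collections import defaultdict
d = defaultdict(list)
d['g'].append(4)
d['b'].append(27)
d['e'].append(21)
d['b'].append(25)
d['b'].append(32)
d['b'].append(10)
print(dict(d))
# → {'g': [4], 'b': [27, 25, 32, 10], 'e': [21]}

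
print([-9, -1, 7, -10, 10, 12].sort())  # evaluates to None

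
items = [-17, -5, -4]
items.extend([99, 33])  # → [-17, -5, -4, 99, 33]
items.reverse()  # [33, 99, -4, -5, -17]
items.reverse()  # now [-17, -5, -4, 99, 33]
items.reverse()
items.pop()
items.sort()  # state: [-5, -4, 33, 99]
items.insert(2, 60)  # [-5, -4, 60, 33, 99]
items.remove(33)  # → [-5, -4, 60, 99]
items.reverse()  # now [99, 60, -4, -5]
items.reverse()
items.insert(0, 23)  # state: [23, -5, -4, 60, 99]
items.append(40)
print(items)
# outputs [23, -5, -4, 60, 99, 40]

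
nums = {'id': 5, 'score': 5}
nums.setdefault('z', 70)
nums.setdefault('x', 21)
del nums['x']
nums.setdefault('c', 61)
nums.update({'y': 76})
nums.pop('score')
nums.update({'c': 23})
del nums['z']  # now {'id': 5, 'c': 23, 'y': 76}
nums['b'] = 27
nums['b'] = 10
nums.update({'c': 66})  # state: {'id': 5, 'c': 66, 'y': 76, 'b': 10}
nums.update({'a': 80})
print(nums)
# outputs {'id': 5, 'c': 66, 'y': 76, 'b': 10, 'a': 80}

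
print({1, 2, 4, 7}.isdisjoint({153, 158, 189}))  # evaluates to True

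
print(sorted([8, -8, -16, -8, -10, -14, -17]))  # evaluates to [-17, -16, -14, -10, -8, -8, 8]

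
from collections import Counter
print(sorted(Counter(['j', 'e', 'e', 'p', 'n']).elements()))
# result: ['e', 'e', 'j', 'n', 'p']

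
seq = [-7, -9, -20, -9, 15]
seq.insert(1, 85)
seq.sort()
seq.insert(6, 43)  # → [-20, -9, -9, -7, 15, 85, 43]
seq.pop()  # 43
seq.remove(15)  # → [-20, -9, -9, -7, 85]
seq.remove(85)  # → [-20, -9, -9, -7]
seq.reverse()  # [-7, -9, -9, -20]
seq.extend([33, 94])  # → [-7, -9, -9, -20, 33, 94]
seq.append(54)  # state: [-7, -9, -9, -20, 33, 94, 54]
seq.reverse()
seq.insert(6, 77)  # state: [54, 94, 33, -20, -9, -9, 77, -7]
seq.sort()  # [-20, -9, -9, -7, 33, 54, 77, 94]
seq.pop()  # 94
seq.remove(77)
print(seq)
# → [-20, -9, -9, -7, 33, 54]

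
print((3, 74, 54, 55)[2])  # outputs 54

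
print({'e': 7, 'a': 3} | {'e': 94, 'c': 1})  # {'e': 94, 'a': 3, 'c': 1}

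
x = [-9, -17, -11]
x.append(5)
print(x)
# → [-9, -17, -11, 5]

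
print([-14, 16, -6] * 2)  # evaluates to [-14, 16, -6, -14, 16, -6]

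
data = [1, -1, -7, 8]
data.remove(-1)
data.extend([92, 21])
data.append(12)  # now [1, -7, 8, 92, 21, 12]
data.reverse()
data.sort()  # [-7, 1, 8, 12, 21, 92]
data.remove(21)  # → [-7, 1, 8, 12, 92]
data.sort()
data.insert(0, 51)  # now [51, -7, 1, 8, 12, 92]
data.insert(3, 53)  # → [51, -7, 1, 53, 8, 12, 92]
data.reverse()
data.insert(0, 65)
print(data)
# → [65, 92, 12, 8, 53, 1, -7, 51]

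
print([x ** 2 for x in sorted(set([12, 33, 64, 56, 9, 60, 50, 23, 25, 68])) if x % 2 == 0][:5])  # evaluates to [144, 2500, 3136, 3600, 4096]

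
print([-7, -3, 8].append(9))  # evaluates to None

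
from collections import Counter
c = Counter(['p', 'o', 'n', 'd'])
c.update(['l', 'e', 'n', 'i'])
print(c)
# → Counter({'n': 2, 'p': 1, 'o': 1, 'd': 1, 'l': 1, 'e': 1, 'i': 1})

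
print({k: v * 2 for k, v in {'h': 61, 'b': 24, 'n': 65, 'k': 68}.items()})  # {'h': 122, 'b': 48, 'n': 130, 'k': 136}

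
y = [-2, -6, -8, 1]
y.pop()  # 1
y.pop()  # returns -8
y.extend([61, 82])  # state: [-2, -6, 61, 82]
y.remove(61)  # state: [-2, -6, 82]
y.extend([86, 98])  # [-2, -6, 82, 86, 98]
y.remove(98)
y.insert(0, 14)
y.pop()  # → 86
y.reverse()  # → [82, -6, -2, 14]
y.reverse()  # [14, -2, -6, 82]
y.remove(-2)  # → [14, -6, 82]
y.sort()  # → [-6, 14, 82]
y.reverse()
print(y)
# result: [82, 14, -6]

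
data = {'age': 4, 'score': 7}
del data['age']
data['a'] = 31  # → {'score': 7, 'a': 31}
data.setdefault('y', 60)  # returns 60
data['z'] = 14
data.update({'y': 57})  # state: {'score': 7, 'a': 31, 'y': 57, 'z': 14}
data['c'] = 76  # {'score': 7, 'a': 31, 'y': 57, 'z': 14, 'c': 76}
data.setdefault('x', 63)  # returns 63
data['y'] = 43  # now {'score': 7, 'a': 31, 'y': 43, 'z': 14, 'c': 76, 'x': 63}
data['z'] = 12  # {'score': 7, 'a': 31, 'y': 43, 'z': 12, 'c': 76, 'x': 63}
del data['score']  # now {'a': 31, 'y': 43, 'z': 12, 'c': 76, 'x': 63}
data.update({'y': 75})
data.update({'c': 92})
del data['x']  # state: {'a': 31, 'y': 75, 'z': 12, 'c': 92}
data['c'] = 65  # {'a': 31, 'y': 75, 'z': 12, 'c': 65}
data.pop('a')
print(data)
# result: {'y': 75, 'z': 12, 'c': 65}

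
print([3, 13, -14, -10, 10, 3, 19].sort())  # None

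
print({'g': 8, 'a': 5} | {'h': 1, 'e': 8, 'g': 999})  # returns {'g': 999, 'a': 5, 'h': 1, 'e': 8}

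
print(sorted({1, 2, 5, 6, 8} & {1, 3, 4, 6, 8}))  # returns [1, 6, 8]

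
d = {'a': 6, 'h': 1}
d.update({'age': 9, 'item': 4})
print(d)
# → {'a': 6, 'h': 1, 'age': 9, 'item': 4}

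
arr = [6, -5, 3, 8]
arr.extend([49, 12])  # [6, -5, 3, 8, 49, 12]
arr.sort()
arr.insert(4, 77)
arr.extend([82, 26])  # [-5, 3, 6, 8, 77, 12, 49, 82, 26]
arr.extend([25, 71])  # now [-5, 3, 6, 8, 77, 12, 49, 82, 26, 25, 71]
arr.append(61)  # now [-5, 3, 6, 8, 77, 12, 49, 82, 26, 25, 71, 61]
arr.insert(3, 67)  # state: [-5, 3, 6, 67, 8, 77, 12, 49, 82, 26, 25, 71, 61]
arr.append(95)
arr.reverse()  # [95, 61, 71, 25, 26, 82, 49, 12, 77, 8, 67, 6, 3, -5]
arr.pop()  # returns -5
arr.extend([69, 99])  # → [95, 61, 71, 25, 26, 82, 49, 12, 77, 8, 67, 6, 3, 69, 99]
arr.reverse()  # [99, 69, 3, 6, 67, 8, 77, 12, 49, 82, 26, 25, 71, 61, 95]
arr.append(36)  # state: [99, 69, 3, 6, 67, 8, 77, 12, 49, 82, 26, 25, 71, 61, 95, 36]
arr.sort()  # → [3, 6, 8, 12, 25, 26, 36, 49, 61, 67, 69, 71, 77, 82, 95, 99]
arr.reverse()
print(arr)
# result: [99, 95, 82, 77, 71, 69, 67, 61, 49, 36, 26, 25, 12, 8, 6, 3]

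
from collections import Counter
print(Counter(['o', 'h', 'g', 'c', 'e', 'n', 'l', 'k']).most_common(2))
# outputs [('o', 1), ('h', 1)]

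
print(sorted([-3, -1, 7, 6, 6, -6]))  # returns [-6, -3, -1, 6, 6, 7]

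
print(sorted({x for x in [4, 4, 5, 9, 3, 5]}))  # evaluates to [3, 4, 5, 9]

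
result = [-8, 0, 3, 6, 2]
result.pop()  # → 2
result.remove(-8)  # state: [0, 3, 6]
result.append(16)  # [0, 3, 6, 16]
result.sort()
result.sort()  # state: [0, 3, 6, 16]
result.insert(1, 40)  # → [0, 40, 3, 6, 16]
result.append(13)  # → [0, 40, 3, 6, 16, 13]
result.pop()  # 13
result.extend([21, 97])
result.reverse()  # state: [97, 21, 16, 6, 3, 40, 0]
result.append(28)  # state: [97, 21, 16, 6, 3, 40, 0, 28]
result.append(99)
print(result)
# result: [97, 21, 16, 6, 3, 40, 0, 28, 99]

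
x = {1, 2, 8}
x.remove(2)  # {1, 8}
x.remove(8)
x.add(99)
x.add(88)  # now {1, 88, 99}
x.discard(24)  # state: {1, 88, 99}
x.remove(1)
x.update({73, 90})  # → {73, 88, 90, 99}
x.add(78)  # {73, 78, 88, 90, 99}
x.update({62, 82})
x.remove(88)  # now {62, 73, 78, 82, 90, 99}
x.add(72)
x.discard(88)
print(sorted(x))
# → [62, 72, 73, 78, 82, 90, 99]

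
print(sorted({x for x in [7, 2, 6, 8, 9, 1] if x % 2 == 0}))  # [2, 6, 8]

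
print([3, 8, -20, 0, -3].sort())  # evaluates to None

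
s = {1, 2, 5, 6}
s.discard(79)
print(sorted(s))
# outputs [1, 2, 5, 6]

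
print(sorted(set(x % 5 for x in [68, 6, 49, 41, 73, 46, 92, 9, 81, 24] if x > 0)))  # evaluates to [1, 2, 3, 4]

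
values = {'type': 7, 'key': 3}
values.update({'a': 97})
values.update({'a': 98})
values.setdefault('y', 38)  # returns 38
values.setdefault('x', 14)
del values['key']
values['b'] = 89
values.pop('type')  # 7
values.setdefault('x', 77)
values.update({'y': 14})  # {'a': 98, 'y': 14, 'x': 14, 'b': 89}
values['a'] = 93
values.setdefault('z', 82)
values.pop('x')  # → 14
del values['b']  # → {'a': 93, 'y': 14, 'z': 82}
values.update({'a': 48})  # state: {'a': 48, 'y': 14, 'z': 82}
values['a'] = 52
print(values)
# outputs {'a': 52, 'y': 14, 'z': 82}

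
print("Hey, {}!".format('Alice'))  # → Hey, Alice!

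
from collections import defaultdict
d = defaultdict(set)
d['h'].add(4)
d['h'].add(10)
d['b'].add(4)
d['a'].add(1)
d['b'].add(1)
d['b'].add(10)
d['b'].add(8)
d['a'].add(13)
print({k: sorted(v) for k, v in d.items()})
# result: {'h': [4, 10], 'b': [1, 4, 8, 10], 'a': [1, 13]}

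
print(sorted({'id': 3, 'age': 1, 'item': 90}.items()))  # [('age', 1), ('id', 3), ('item', 90)]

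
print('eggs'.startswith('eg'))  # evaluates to True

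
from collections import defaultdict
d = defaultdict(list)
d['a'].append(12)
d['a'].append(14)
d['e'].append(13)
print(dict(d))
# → {'a': [12, 14], 'e': [13]}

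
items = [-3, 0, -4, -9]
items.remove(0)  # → [-3, -4, -9]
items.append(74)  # [-3, -4, -9, 74]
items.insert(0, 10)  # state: [10, -3, -4, -9, 74]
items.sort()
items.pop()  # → 74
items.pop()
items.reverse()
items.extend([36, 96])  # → [-3, -4, -9, 36, 96]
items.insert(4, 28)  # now [-3, -4, -9, 36, 28, 96]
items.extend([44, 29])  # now [-3, -4, -9, 36, 28, 96, 44, 29]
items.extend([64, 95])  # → [-3, -4, -9, 36, 28, 96, 44, 29, 64, 95]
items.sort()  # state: [-9, -4, -3, 28, 29, 36, 44, 64, 95, 96]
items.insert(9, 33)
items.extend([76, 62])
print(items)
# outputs [-9, -4, -3, 28, 29, 36, 44, 64, 95, 33, 96, 76, 62]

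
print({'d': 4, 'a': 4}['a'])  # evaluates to 4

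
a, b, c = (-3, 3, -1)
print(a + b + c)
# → -1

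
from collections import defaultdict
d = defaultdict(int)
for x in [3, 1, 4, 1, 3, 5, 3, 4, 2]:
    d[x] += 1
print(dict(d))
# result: {3: 3, 1: 2, 4: 2, 5: 1, 2: 1}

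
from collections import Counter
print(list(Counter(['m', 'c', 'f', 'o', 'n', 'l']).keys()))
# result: ['m', 'c', 'f', 'o', 'n', 'l']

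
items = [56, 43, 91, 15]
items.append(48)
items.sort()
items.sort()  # [15, 43, 48, 56, 91]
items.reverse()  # [91, 56, 48, 43, 15]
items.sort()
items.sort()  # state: [15, 43, 48, 56, 91]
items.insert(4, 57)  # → [15, 43, 48, 56, 57, 91]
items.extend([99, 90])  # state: [15, 43, 48, 56, 57, 91, 99, 90]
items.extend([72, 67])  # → [15, 43, 48, 56, 57, 91, 99, 90, 72, 67]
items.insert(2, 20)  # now [15, 43, 20, 48, 56, 57, 91, 99, 90, 72, 67]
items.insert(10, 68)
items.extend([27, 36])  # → [15, 43, 20, 48, 56, 57, 91, 99, 90, 72, 68, 67, 27, 36]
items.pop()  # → 36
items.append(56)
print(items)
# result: [15, 43, 20, 48, 56, 57, 91, 99, 90, 72, 68, 67, 27, 56]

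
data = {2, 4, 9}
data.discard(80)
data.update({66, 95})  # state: {2, 4, 9, 66, 95}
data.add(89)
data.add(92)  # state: {2, 4, 9, 66, 89, 92, 95}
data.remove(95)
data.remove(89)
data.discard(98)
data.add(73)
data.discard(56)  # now {2, 4, 9, 66, 73, 92}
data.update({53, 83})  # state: {2, 4, 9, 53, 66, 73, 83, 92}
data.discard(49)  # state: {2, 4, 9, 53, 66, 73, 83, 92}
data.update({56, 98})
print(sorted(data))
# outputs [2, 4, 9, 53, 56, 66, 73, 83, 92, 98]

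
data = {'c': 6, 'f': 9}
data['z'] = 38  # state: {'c': 6, 'f': 9, 'z': 38}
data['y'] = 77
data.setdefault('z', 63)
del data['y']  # {'c': 6, 'f': 9, 'z': 38}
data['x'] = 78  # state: {'c': 6, 'f': 9, 'z': 38, 'x': 78}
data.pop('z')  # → 38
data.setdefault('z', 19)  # 19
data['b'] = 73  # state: {'c': 6, 'f': 9, 'x': 78, 'z': 19, 'b': 73}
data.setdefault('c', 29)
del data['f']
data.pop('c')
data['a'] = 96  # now {'x': 78, 'z': 19, 'b': 73, 'a': 96}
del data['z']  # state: {'x': 78, 'b': 73, 'a': 96}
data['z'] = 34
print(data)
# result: {'x': 78, 'b': 73, 'a': 96, 'z': 34}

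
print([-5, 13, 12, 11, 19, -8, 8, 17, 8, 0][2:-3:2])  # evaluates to [12, 19, 8]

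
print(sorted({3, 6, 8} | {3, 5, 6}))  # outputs [3, 5, 6, 8]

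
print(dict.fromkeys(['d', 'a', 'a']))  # {'d': None, 'a': None}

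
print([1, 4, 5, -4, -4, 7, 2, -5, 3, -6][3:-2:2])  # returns [-4, 7, -5]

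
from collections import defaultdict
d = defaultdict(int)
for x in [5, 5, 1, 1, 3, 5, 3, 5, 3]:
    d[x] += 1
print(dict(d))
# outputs {5: 4, 1: 2, 3: 3}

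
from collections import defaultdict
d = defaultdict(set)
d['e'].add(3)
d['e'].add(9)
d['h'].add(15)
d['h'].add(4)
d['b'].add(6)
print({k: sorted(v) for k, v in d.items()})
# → {'e': [3, 9], 'h': [4, 15], 'b': [6]}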